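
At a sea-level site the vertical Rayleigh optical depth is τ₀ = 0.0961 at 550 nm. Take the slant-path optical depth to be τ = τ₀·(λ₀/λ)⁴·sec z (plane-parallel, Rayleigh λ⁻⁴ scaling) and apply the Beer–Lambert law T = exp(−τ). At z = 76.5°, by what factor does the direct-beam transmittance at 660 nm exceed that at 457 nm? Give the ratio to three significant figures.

1.94

Airmass: sec 76.5° = 4.2837.
τ(660 nm) = 0.0961 × (550/660)⁴ × 4.2837 = 0.0961 × 0.4823 × 4.2837 = 0.1985.
τ(457 nm) = 0.0961 × (550/457)⁴ × 4.2837 = 0.0961 × 2.0979 × 4.2837 = 0.8636.
T(660)/T(457) = exp(τ_B − τ_A) = exp(0.6651) = 1.9447.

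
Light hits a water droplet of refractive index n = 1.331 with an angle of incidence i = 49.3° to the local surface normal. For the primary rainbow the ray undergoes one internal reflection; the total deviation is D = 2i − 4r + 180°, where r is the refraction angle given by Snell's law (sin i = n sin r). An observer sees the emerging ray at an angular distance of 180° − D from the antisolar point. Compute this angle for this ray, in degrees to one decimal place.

sin r = sin 49.3° / 1.331 = 0.7581/1.331 = 0.5696; r = 34.72°.
D = 2·49.3° − 4·34.72° + 180° = 98.60° − 138.89° + 180° = 139.71°.
Angle from antisolar point = 180° − D = 40.29°.

40.3°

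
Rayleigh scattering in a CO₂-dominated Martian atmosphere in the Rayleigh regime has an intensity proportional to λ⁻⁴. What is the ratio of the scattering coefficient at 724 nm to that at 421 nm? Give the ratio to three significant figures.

Rayleigh scattering ∝ λ⁻⁴, so the ratio of coefficients is the inverse fourth power of the wavelength ratio.
σ(724)/σ(421) = (421/724)⁴ = (0.5815)⁴ = 0.1143.

0.114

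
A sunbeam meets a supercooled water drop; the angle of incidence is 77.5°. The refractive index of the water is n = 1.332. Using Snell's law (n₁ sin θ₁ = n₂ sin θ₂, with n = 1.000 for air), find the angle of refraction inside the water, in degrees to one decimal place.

47.1°

Snell: sin θ_r = sin θ_i / n = sin 77.5° / 1.332 = 0.9763 / 1.332 = 0.7330.
θ_r = arcsin(0.7330) = 47.13°.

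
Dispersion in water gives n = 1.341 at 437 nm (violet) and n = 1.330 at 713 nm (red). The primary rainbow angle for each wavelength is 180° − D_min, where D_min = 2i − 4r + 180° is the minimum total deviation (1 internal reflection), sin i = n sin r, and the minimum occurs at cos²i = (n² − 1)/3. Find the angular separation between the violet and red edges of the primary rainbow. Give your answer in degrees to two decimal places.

1.59°

At 437 nm (n = 1.341): cos²i = 0.26609 → i = 58.946°, r = 39.705°, D_min = 139.071°, rainbow angle = 40.929°.
At 713 nm (n = 1.330): cos²i = 0.25630 → i = 59.585°, r = 40.422°, D_min = 137.484°, rainbow angle = 42.516°.
Angular width = |40.929° − 42.516°| = 1.588°.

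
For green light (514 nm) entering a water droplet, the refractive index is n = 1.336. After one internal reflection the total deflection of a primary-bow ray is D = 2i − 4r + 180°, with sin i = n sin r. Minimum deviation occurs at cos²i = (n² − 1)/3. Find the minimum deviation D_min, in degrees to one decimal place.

cos²i = (1.78490 − 1)/3 = 0.26163; i = arccos(0.51150) = 59.236°.
sin r = sin 59.236°/1.336 = 0.64318; r = 40.029°.
D_min = 2·59.236° − 4·40.029° + 180° = 138.356°.

138.4°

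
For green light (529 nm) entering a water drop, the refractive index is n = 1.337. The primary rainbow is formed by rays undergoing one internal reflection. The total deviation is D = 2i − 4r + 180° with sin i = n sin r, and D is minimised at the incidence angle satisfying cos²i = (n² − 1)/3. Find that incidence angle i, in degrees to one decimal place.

59.2°

cos²i = (1.337² − 1)/3 = (1.78757 − 1)/3 = 0.26252.
cos i = 0.51237, so i = 59.178°.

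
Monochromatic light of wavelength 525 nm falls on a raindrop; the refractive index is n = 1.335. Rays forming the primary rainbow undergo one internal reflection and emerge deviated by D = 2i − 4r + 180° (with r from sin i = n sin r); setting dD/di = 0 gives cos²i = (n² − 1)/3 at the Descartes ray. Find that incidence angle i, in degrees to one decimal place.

cos²i = (1.335² − 1)/3 = (1.78222 − 1)/3 = 0.26074.
cos i = 0.51063, so i = 59.294°.

59.3°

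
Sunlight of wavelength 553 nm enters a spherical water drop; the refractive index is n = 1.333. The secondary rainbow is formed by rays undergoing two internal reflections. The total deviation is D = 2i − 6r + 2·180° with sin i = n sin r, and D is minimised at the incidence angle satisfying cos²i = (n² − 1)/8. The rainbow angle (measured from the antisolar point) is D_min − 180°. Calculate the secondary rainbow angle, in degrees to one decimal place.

cos²i = (1.77689 − 1)/8 = 0.09711; i = arccos(0.31163) = 71.843°.
sin r = sin 71.843°/1.333 = 0.71283; r = 45.466°.
D_min = 2·71.843° − 6·45.466° + 360° = 230.891°.
Rainbow angle = D_min − 180° = 50.891°.

50.9°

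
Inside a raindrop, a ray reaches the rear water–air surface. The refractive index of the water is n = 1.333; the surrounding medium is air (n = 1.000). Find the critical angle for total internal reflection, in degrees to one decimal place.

sin θ_c = n_air / n = 1.000 / 1.333 = 0.7502.
θ_c = arcsin(0.7502) = 48.61°.

48.6°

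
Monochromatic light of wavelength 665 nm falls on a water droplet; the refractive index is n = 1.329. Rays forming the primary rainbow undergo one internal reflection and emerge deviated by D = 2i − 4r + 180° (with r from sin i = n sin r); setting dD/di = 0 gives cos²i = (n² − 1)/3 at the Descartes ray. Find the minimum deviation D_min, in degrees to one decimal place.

137.3°

cos²i = (1.76624 − 1)/3 = 0.25541; i = arccos(0.50538) = 59.643°.
sin r = sin 59.643°/1.329 = 0.64928; r = 40.487°.
D_min = 2·59.643° − 4·40.487° + 180° = 137.337°.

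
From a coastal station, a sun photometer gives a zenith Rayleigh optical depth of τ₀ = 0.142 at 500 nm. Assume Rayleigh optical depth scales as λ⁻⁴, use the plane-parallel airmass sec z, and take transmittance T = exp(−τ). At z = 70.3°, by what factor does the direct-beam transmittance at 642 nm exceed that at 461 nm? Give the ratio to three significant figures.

Airmass: sec 70.3° = 2.9665.
τ(642 nm) = 0.142 × (500/642)⁴ × 2.9665 = 0.142 × 0.3679 × 2.9665 = 0.1550.
τ(461 nm) = 0.142 × (500/461)⁴ × 2.9665 = 0.142 × 1.3838 × 2.9665 = 0.5829.
T(642)/T(461) = exp(τ_B − τ_A) = exp(0.4279) = 1.5341.

1.53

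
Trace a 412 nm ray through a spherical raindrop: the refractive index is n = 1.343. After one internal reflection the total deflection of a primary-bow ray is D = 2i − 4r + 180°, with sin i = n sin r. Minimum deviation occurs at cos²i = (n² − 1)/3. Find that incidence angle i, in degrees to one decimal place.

58.8°

cos²i = (1.343² − 1)/3 = (1.80365 − 1)/3 = 0.26788.
cos i = 0.51757, so i = 58.830°.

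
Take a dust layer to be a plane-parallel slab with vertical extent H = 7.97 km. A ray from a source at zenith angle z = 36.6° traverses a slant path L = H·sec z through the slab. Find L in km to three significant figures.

9.93 km

sec z = 1/cos 36.6° = 1.2456.
L = 7.97 × 1.2456 = 9.928 km.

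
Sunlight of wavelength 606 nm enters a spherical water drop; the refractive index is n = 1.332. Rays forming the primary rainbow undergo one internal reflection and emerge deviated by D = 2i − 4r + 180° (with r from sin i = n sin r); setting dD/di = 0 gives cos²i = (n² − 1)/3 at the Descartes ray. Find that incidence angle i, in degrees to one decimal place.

59.5°

cos²i = (1.332² − 1)/3 = (1.77422 − 1)/3 = 0.25807.
cos i = 0.50801, so i = 59.469°.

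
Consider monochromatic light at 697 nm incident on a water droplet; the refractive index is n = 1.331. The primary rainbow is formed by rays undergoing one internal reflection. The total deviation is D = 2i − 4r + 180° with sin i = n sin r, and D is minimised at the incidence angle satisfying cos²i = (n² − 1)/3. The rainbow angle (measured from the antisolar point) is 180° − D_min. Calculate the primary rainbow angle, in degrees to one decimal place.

42.4°

cos²i = (1.77156 − 1)/3 = 0.25719; i = arccos(0.50714) = 59.527°.
sin r = sin 59.527°/1.331 = 0.64753; r = 40.356°.
D_min = 2·59.527° − 4·40.356° + 180° = 137.630°.
Rainbow angle = 180° − D_min = 42.370°.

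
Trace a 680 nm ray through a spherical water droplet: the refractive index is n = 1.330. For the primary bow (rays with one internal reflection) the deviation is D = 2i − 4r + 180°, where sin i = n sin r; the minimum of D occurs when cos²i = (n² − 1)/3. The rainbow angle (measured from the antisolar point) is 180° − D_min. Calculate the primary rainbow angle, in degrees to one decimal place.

42.5°

cos²i = (1.76890 − 1)/3 = 0.25630; i = arccos(0.50626) = 59.585°.
sin r = sin 59.585°/1.330 = 0.64841; r = 40.422°.
D_min = 2·59.585° − 4·40.422° + 180° = 137.484°.
Rainbow angle = 180° − D_min = 42.516°.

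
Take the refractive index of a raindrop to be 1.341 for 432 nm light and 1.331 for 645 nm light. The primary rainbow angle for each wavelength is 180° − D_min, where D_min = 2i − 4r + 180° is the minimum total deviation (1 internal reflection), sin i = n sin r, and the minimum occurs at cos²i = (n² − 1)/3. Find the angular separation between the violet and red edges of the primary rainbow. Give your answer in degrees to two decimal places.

At 432 nm (n = 1.341): cos²i = 0.26609 → i = 58.946°, r = 39.705°, D_min = 139.071°, rainbow angle = 40.929°.
At 645 nm (n = 1.331): cos²i = 0.25719 → i = 59.527°, r = 40.356°, D_min = 137.630°, rainbow angle = 42.370°.
Angular width = |40.929° − 42.370°| = 1.441°.

1.44°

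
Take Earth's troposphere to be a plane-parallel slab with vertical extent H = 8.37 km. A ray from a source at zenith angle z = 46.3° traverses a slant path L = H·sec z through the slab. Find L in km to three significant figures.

sec z = 1/cos 46.3° = 1.4474.
L = 8.37 × 1.4474 = 12.115 km.

12.1 km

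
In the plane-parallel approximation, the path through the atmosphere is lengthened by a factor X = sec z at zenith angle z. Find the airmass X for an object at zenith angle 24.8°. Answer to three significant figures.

1.10

X = sec z = 1/cos 24.8° = 1/0.9078 = 1.1016.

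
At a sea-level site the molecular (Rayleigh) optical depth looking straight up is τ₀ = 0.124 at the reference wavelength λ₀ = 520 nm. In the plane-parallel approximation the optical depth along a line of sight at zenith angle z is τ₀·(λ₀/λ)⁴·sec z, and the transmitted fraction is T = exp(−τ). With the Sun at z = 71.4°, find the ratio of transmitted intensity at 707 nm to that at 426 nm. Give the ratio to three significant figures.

2.12

Airmass: sec 71.4° = 3.1352.
τ(707 nm) = 0.124 × (520/707)⁴ × 3.1352 = 0.124 × 0.2926 × 3.1352 = 0.1138.
τ(426 nm) = 0.124 × (520/426)⁴ × 3.1352 = 0.124 × 2.2201 × 3.1352 = 0.8631.
T(707)/T(426) = exp(τ_B − τ_A) = exp(0.7493) = 2.1156.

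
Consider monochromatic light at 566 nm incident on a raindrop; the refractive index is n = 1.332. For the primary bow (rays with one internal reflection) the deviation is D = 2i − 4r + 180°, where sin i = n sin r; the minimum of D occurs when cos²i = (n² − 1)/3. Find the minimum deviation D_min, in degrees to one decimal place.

137.8°

cos²i = (1.77422 − 1)/3 = 0.25807; i = arccos(0.50801) = 59.469°.
sin r = sin 59.469°/1.332 = 0.64666; r = 40.290°.
D_min = 2·59.469° − 4·40.290° + 180° = 137.776°.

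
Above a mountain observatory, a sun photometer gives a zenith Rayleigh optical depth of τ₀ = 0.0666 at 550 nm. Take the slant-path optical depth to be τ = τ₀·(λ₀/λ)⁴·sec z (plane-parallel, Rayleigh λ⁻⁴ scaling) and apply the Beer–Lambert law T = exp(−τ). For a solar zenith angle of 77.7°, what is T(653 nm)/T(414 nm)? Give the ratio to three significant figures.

2.26

Airmass: sec 77.7° = 4.6942.
τ(653 nm) = 0.0666 × (550/653)⁴ × 4.6942 = 0.0666 × 0.5033 × 4.6942 = 0.1573.
τ(414 nm) = 0.0666 × (550/414)⁴ × 4.6942 = 0.0666 × 3.1149 × 4.6942 = 0.9738.
T(653)/T(414) = exp(τ_B − τ_A) = exp(0.8165) = 2.2625.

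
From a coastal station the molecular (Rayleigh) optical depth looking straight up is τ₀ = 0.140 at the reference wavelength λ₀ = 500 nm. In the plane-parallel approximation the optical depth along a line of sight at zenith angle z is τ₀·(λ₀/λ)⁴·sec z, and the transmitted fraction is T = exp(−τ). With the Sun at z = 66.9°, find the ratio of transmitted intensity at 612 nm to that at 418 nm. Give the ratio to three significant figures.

1.77

Airmass: sec 66.9° = 2.5488.
τ(612 nm) = 0.140 × (500/612)⁴ × 2.5488 = 0.140 × 0.4455 × 2.5488 = 0.1590.
τ(418 nm) = 0.140 × (500/418)⁴ × 2.5488 = 0.140 × 2.0473 × 2.5488 = 0.7305.
T(612)/T(418) = exp(τ_B − τ_A) = exp(0.5716) = 1.7710.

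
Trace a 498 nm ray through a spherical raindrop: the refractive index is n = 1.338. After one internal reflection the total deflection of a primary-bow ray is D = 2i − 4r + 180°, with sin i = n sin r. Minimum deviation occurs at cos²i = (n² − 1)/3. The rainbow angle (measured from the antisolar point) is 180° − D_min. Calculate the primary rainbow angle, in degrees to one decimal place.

41.4°

cos²i = (1.79024 − 1)/3 = 0.26341; i = arccos(0.51324) = 59.120°.
sin r = sin 59.120°/1.338 = 0.64144; r = 39.899°.
D_min = 2·59.120° − 4·39.899° + 180° = 138.643°.
Rainbow angle = 180° − D_min = 41.357°.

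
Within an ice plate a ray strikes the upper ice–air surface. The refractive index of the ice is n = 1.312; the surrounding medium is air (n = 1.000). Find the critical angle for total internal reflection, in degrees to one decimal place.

sin θ_c = n_air / n = 1.000 / 1.312 = 0.7622.
θ_c = arcsin(0.7622) = 49.66°.

49.7°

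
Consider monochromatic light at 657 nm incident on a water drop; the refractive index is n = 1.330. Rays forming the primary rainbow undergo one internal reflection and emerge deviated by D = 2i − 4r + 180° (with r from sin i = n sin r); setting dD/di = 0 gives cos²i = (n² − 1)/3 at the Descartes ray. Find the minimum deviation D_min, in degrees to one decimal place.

137.5°

cos²i = (1.76890 − 1)/3 = 0.25630; i = arccos(0.50626) = 59.585°.
sin r = sin 59.585°/1.330 = 0.64841; r = 40.422°.
D_min = 2·59.585° − 4·40.422° + 180° = 137.484°.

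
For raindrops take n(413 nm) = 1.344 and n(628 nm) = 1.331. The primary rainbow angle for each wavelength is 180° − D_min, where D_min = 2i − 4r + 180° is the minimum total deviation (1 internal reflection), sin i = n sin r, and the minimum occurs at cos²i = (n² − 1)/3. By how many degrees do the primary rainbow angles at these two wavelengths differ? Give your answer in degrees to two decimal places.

At 413 nm (n = 1.344): cos²i = 0.26878 → i = 58.772°, r = 39.512°, D_min = 139.495°, rainbow angle = 40.505°.
At 628 nm (n = 1.331): cos²i = 0.25719 → i = 59.527°, r = 40.356°, D_min = 137.630°, rainbow angle = 42.370°.
Angular width = |40.505° − 42.370°| = 1.865°.

1.86°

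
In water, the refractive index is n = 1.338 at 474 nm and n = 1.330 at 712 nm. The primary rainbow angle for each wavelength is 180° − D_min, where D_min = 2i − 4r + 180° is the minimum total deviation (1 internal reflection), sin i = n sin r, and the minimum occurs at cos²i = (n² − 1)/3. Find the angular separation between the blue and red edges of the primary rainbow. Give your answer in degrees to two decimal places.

1.16°

At 474 nm (n = 1.338): cos²i = 0.26341 → i = 59.120°, r = 39.899°, D_min = 138.643°, rainbow angle = 41.357°.
At 712 nm (n = 1.330): cos²i = 0.25630 → i = 59.585°, r = 40.422°, D_min = 137.484°, rainbow angle = 42.516°.
Angular width = |41.357° − 42.516°| = 1.160°.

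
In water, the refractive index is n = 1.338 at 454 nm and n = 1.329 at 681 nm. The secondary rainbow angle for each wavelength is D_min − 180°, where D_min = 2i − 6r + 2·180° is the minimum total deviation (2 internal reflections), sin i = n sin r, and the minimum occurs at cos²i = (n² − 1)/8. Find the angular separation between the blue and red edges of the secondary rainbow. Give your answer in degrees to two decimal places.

At 454 nm (n = 1.338): cos²i = 0.09878 → i = 71.682°, r = 45.195°, D_min = 232.193°, rainbow angle = 52.193°.
At 681 nm (n = 1.329): cos²i = 0.09578 → i = 71.972°, r = 45.685°, D_min = 229.837°, rainbow angle = 49.837°.
Angular width = |52.193° − 49.837°| = 2.356°.

2.36°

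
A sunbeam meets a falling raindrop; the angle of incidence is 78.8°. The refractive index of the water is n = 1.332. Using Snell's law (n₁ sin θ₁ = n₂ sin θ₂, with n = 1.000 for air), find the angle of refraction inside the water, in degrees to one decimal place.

Snell: sin θ_r = sin θ_i / n = sin 78.8° / 1.332 = 0.9810 / 1.332 = 0.7365.
θ_r = arcsin(0.7365) = 47.43°.

47.4°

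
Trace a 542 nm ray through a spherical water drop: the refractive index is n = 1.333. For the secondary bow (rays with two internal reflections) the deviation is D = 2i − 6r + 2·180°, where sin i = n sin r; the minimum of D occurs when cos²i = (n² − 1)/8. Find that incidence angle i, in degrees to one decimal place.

cos²i = (1.333² − 1)/8 = (1.77689 − 1)/8 = 0.09711.
cos i = 0.31163, so i = 71.843°.

71.8°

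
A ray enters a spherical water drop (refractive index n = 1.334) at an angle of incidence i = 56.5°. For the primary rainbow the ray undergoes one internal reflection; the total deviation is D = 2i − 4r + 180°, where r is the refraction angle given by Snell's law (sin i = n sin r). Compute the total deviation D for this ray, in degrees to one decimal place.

sin r = sin 56.5° / 1.334 = 0.8339/1.334 = 0.6251; r = 38.69°.
D = 2·56.5° − 4·38.69° + 180° = 113.00° − 154.76° + 180° = 138.24°.

138.2°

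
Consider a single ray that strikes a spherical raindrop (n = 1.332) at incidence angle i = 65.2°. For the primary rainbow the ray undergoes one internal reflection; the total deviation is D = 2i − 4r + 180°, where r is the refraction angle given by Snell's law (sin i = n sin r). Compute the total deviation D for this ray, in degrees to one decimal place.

sin r = sin 65.2° / 1.332 = 0.9078/1.332 = 0.6815; r = 42.96°.
D = 2·65.2° − 4·42.96° + 180° = 130.40° − 171.85° + 180° = 138.55°.

138.6°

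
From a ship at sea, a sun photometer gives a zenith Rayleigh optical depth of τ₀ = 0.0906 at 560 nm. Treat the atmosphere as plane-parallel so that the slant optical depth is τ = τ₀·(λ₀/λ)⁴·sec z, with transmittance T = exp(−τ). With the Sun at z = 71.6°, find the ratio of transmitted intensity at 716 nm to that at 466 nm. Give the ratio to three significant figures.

Airmass: sec 71.6° = 3.1681.
τ(716 nm) = 0.0906 × (560/716)⁴ × 3.1681 = 0.0906 × 0.3742 × 3.1681 = 0.1074.
τ(466 nm) = 0.0906 × (560/466)⁴ × 3.1681 = 0.0906 × 2.0855 × 3.1681 = 0.5986.
T(716)/T(466) = exp(τ_B − τ_A) = exp(0.4912) = 1.6343.

1.63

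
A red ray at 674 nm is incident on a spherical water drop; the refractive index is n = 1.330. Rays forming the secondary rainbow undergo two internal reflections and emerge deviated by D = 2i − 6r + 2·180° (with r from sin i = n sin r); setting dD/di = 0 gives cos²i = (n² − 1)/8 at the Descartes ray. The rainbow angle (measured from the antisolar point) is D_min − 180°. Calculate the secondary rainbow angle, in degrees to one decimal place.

50.1°

cos²i = (1.76890 − 1)/8 = 0.09611; i = arccos(0.31002) = 71.940°.
sin r = sin 71.940°/1.330 = 0.71483; r = 45.630°.
D_min = 2·71.940° − 6·45.630° + 360° = 230.101°.
Rainbow angle = D_min − 180° = 50.101°.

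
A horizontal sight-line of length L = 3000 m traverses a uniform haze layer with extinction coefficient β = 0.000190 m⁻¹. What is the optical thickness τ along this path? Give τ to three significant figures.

0.570

τ = β·L = 0.000190 × 3000 = 0.5700.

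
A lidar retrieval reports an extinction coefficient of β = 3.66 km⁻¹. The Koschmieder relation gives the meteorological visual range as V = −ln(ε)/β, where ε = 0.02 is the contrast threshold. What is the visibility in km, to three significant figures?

V = −ln(0.02) / 3.66 = 3.912 / 3.66 = 1.0689 km.

1.07 km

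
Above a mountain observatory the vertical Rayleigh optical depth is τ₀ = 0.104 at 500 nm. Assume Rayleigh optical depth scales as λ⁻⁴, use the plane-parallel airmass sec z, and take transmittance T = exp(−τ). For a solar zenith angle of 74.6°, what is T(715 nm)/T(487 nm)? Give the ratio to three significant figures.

1.41

Airmass: sec 74.6° = 3.7657.
τ(715 nm) = 0.104 × (500/715)⁴ × 3.7657 = 0.104 × 0.2391 × 3.7657 = 0.0937.
τ(487 nm) = 0.104 × (500/487)⁴ × 3.7657 = 0.104 × 1.1111 × 3.7657 = 0.4352.
T(715)/T(487) = exp(τ_B − τ_A) = exp(0.3415) = 1.4071.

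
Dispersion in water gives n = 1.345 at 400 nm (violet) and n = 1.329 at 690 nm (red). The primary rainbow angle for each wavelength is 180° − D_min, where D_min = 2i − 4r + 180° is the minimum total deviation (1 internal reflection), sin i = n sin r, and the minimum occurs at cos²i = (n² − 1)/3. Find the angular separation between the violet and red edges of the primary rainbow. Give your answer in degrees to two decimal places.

2.30°

At 400 nm (n = 1.345): cos²i = 0.26967 → i = 58.715°, r = 39.448°, D_min = 139.635°, rainbow angle = 40.365°.
At 690 nm (n = 1.329): cos²i = 0.25541 → i = 59.643°, r = 40.487°, D_min = 137.337°, rainbow angle = 42.663°.
Angular width = |40.365° − 42.663°| = 2.299°.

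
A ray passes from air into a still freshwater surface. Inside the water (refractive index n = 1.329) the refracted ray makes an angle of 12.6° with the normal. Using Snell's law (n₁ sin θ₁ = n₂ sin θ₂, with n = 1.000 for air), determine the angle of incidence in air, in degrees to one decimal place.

16.9°

Snell: sin θ_i = n · sin θ_r = 1.329 × sin 12.6° = 1.329 × 0.2181 = 0.2899.
θ_i = arcsin(0.2899) = 16.85°.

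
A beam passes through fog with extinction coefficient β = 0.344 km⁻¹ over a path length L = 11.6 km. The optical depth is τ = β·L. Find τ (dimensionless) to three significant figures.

3.99

τ = β·L = 0.344 × 11.6 = 3.9904.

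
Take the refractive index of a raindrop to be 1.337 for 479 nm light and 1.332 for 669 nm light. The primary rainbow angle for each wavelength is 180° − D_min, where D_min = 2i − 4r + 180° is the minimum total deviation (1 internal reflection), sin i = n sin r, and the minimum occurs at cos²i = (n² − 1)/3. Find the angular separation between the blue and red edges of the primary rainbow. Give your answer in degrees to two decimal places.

0.72°

At 479 nm (n = 1.337): cos²i = 0.26252 → i = 59.178°, r = 39.964°, D_min = 138.500°, rainbow angle = 41.500°.
At 669 nm (n = 1.332): cos²i = 0.25807 → i = 59.469°, r = 40.290°, D_min = 137.776°, rainbow angle = 42.224°.
Angular width = |41.500° − 42.224°| = 0.724°.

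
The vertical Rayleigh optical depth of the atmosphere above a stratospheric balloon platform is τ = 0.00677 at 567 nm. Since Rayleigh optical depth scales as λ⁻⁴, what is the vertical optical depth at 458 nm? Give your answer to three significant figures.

0.0159

τ(458 nm) = τ(567 nm) × (567/458)⁴ = 0.00677 × (1.2380)⁴ = 0.00677 × 2.3489 = 0.0159.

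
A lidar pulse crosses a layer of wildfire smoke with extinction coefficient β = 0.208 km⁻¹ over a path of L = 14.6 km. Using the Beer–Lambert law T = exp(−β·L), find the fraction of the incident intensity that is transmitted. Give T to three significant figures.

τ = β·L = 0.208 × 14.6 = 3.0368.
T = exp(−3.0368) = 0.0480.

0.0480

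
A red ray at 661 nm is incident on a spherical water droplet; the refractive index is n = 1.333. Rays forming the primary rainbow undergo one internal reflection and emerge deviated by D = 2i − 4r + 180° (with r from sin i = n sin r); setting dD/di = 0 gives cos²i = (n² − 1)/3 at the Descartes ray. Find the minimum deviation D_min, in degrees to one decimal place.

137.9°

cos²i = (1.77689 − 1)/3 = 0.25896; i = arccos(0.50888) = 59.410°.
sin r = sin 59.410°/1.333 = 0.64579; r = 40.225°.
D_min = 2·59.410° − 4·40.225° + 180° = 137.922°.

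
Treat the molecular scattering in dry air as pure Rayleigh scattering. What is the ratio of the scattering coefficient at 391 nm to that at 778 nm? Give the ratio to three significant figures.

Rayleigh scattering ∝ λ⁻⁴, so the ratio of coefficients is the inverse fourth power of the wavelength ratio.
σ(391)/σ(778) = (778/391)⁴ = (1.9898)⁴ = 15.68.

15.7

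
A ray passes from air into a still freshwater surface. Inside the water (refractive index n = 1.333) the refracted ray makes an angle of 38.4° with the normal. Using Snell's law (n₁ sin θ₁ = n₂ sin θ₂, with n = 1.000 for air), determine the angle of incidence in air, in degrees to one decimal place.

55.9°

Snell: sin θ_i = n · sin θ_r = 1.333 × sin 38.4° = 1.333 × 0.6211 = 0.8280.
θ_i = arcsin(0.8280) = 55.89°.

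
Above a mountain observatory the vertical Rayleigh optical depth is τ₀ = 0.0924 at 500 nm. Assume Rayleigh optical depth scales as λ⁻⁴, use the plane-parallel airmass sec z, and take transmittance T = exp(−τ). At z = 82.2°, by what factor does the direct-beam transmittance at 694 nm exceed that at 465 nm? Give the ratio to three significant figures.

2.07

Airmass: sec 82.2° = 7.3684.
τ(694 nm) = 0.0924 × (500/694)⁴ × 7.3684 = 0.0924 × 0.2694 × 7.3684 = 0.1834.
τ(465 nm) = 0.0924 × (500/465)⁴ × 7.3684 = 0.0924 × 1.3368 × 7.3684 = 0.9101.
T(694)/T(465) = exp(τ_B − τ_A) = exp(0.7267) = 2.0683.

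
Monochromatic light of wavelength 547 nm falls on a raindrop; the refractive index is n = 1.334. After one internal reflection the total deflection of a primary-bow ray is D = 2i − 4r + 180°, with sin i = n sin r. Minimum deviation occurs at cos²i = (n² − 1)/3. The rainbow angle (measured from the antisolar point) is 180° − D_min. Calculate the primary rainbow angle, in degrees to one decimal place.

41.9°

cos²i = (1.77956 − 1)/3 = 0.25985; i = arccos(0.50976) = 59.352°.
sin r = sin 59.352°/1.334 = 0.64492; r = 40.159°.
D_min = 2·59.352° − 4·40.159° + 180° = 138.067°.
Rainbow angle = 180° − D_min = 41.933°.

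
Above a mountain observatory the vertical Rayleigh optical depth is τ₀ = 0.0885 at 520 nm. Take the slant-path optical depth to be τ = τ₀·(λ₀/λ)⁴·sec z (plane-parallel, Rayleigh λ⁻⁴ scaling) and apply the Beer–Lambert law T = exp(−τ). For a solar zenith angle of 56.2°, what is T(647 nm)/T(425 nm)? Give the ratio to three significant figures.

1.34

Airmass: sec 56.2° = 1.7976.
τ(647 nm) = 0.0885 × (520/647)⁴ × 1.7976 = 0.0885 × 0.4172 × 1.7976 = 0.0664.
τ(425 nm) = 0.0885 × (520/425)⁴ × 1.7976 = 0.0885 × 2.2411 × 1.7976 = 0.3565.
T(647)/T(425) = exp(τ_B − τ_A) = exp(0.2901) = 1.3366.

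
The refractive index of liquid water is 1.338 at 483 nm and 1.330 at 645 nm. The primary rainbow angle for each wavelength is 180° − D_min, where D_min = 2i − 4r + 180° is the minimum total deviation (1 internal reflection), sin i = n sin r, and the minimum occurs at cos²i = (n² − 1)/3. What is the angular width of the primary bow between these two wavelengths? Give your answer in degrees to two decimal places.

1.16°

At 483 nm (n = 1.338): cos²i = 0.26341 → i = 59.120°, r = 39.899°, D_min = 138.643°, rainbow angle = 41.357°.
At 645 nm (n = 1.330): cos²i = 0.25630 → i = 59.585°, r = 40.422°, D_min = 137.484°, rainbow angle = 42.516°.
Angular width = |41.357° − 42.516°| = 1.160°.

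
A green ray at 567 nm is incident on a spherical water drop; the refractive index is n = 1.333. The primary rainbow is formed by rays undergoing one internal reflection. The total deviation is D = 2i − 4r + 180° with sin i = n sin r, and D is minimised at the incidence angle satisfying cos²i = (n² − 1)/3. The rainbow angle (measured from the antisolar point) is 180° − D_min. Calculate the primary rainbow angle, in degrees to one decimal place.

cos²i = (1.77689 − 1)/3 = 0.25896; i = arccos(0.50888) = 59.410°.
sin r = sin 59.410°/1.333 = 0.64579; r = 40.225°.
D_min = 2·59.410° − 4·40.225° + 180° = 137.922°.
Rainbow angle = 180° − D_min = 42.078°.

42.1°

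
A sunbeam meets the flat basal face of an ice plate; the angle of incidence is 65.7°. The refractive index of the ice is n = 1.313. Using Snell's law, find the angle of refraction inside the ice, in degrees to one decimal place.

44.0°

Snell: sin θ_r = sin θ_i / n = sin 65.7° / 1.313 = 0.9114 / 1.313 = 0.6941.
θ_r = arcsin(0.6941) = 43.96°.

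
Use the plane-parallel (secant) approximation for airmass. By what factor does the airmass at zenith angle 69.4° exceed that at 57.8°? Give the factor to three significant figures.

X(69.4°)/X(57.8°) = sec 69.4° / sec 57.8° = cos 57.8° / cos 69.4° = 0.5329/0.3518 = 1.5145.

1.51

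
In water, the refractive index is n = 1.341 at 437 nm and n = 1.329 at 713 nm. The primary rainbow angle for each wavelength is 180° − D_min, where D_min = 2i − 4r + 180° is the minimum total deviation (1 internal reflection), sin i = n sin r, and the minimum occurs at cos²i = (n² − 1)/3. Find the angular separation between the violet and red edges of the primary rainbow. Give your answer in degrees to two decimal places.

At 437 nm (n = 1.341): cos²i = 0.26609 → i = 58.946°, r = 39.705°, D_min = 139.071°, rainbow angle = 40.929°.
At 713 nm (n = 1.329): cos²i = 0.25541 → i = 59.643°, r = 40.487°, D_min = 137.337°, rainbow angle = 42.663°.
Angular width = |40.929° − 42.663°| = 1.735°.

1.73°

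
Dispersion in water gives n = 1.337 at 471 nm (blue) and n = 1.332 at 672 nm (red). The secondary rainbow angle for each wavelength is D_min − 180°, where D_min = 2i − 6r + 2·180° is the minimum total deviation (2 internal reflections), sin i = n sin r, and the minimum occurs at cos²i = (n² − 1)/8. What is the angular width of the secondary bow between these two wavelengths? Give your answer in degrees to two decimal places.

1.31°

At 471 nm (n = 1.337): cos²i = 0.09845 → i = 71.714°, r = 45.249°, D_min = 231.934°, rainbow angle = 51.934°.
At 672 nm (n = 1.332): cos²i = 0.09678 → i = 71.875°, r = 45.520°, D_min = 230.628°, rainbow angle = 50.628°.
Angular width = |51.934° − 50.628°| = 1.305°.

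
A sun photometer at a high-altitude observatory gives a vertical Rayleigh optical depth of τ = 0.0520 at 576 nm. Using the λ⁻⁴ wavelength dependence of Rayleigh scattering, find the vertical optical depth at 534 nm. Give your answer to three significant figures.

τ(534 nm) = τ(576 nm) × (576/534)⁴ = 0.0520 × (1.0787)⁴ = 0.0520 × 1.3537 = 0.0704.

0.0704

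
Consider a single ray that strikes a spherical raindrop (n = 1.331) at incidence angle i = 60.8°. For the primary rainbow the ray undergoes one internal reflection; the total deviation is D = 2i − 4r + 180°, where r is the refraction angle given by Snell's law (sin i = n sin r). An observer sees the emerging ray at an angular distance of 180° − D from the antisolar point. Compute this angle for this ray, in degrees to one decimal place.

sin r = sin 60.8° / 1.331 = 0.8729/1.331 = 0.6558; r = 40.98°.
D = 2·60.8° − 4·40.98° + 180° = 121.60° − 163.93° + 180° = 137.67°.
Angle from antisolar point = 180° − D = 42.33°.

42.3°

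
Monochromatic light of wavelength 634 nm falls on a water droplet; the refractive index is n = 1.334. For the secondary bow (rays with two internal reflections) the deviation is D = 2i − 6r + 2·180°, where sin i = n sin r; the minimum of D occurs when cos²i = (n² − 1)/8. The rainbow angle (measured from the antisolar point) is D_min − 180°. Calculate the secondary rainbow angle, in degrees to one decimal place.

51.2°

cos²i = (1.77956 − 1)/8 = 0.09744; i = arccos(0.31216) = 71.810°.
sin r = sin 71.810°/1.334 = 0.71217; r = 45.411°.
D_min = 2·71.810° − 6·45.411° + 360° = 231.153°.
Rainbow angle = D_min − 180° = 51.153°.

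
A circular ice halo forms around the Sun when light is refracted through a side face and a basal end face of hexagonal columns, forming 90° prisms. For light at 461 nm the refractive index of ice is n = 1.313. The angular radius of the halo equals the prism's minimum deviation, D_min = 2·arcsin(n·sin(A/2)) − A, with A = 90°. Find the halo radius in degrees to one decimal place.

46.4°

n·sin(A/2) = 1.313 × sin 45° = 1.313 × 0.7071 = 0.9284.
D_min = 2·arcsin(0.9284) − 90° = 2 × 68.192° − 90° = 46.383°.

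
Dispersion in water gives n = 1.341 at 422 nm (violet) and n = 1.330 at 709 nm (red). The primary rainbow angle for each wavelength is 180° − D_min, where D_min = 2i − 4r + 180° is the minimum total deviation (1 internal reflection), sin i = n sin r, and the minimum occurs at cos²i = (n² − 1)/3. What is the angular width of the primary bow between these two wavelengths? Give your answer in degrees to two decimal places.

1.59°

At 422 nm (n = 1.341): cos²i = 0.26609 → i = 58.946°, r = 39.705°, D_min = 139.071°, rainbow angle = 40.929°.
At 709 nm (n = 1.330): cos²i = 0.25630 → i = 59.585°, r = 40.422°, D_min = 137.484°, rainbow angle = 42.516°.
Angular width = |40.929° − 42.516°| = 1.588°.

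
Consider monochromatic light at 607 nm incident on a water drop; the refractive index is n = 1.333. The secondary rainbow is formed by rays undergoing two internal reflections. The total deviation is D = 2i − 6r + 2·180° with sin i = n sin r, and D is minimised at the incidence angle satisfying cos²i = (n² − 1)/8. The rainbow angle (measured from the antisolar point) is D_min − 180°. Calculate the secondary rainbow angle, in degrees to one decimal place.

50.9°

cos²i = (1.77689 − 1)/8 = 0.09711; i = arccos(0.31163) = 71.843°.
sin r = sin 71.843°/1.333 = 0.71283; r = 45.466°.
D_min = 2·71.843° − 6·45.466° + 360° = 230.891°.
Rainbow angle = D_min − 180° = 50.891°.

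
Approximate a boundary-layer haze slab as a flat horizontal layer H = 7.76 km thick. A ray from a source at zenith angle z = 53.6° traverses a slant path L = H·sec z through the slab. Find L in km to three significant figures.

sec z = 1/cos 53.6° = 1.6852.
L = 7.76 × 1.6852 = 13.077 km.

13.1 km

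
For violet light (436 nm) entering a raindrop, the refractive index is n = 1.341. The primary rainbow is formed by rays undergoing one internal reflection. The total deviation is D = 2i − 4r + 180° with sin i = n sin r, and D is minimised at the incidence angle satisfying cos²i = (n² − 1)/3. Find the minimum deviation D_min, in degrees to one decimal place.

139.1°

cos²i = (1.79828 − 1)/3 = 0.26609; i = arccos(0.51584) = 58.946°.
sin r = sin 58.946°/1.341 = 0.63884; r = 39.705°.
D_min = 2·58.946° − 4·39.705° + 180° = 139.071°.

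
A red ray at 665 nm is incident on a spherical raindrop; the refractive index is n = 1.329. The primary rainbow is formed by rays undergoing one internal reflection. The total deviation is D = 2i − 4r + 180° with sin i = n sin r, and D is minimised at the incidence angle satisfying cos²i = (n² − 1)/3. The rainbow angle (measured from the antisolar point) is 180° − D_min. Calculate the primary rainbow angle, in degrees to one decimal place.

42.7°

cos²i = (1.76624 − 1)/3 = 0.25541; i = arccos(0.50538) = 59.643°.
sin r = sin 59.643°/1.329 = 0.64928; r = 40.487°.
D_min = 2·59.643° − 4·40.487° + 180° = 137.337°.
Rainbow angle = 180° − D_min = 42.663°.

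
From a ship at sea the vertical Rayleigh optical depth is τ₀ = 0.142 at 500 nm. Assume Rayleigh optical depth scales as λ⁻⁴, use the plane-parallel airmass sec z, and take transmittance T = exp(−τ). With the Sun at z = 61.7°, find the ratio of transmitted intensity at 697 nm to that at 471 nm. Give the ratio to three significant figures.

Airmass: sec 61.7° = 2.1093.
τ(697 nm) = 0.142 × (500/697)⁴ × 2.1093 = 0.142 × 0.2648 × 2.1093 = 0.0793.
τ(471 nm) = 0.142 × (500/471)⁴ × 2.1093 = 0.142 × 1.2700 × 2.1093 = 0.3804.
T(697)/T(471) = exp(τ_B − τ_A) = exp(0.3011) = 1.3513.

1.35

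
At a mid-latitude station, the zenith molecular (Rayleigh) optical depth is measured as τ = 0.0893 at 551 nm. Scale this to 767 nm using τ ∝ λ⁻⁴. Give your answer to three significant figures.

0.0238

τ(767 nm) = τ(551 nm) × (551/767)⁴ = 0.0893 × (0.7184)⁴ = 0.0893 × 0.2663 = 0.0238.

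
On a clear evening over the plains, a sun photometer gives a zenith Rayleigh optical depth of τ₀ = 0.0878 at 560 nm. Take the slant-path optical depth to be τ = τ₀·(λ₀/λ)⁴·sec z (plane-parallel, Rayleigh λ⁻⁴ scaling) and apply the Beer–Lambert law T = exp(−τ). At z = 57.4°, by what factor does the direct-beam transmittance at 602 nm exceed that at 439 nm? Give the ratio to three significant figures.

Airmass: sec 57.4° = 1.8561.
τ(602 nm) = 0.0878 × (560/602)⁴ × 1.8561 = 0.0878 × 0.7488 × 1.8561 = 0.1220.
τ(439 nm) = 0.0878 × (560/439)⁴ × 1.8561 = 0.0878 × 2.6479 × 1.8561 = 0.4315.
T(602)/T(439) = exp(τ_B − τ_A) = exp(0.3095) = 1.3627.

1.36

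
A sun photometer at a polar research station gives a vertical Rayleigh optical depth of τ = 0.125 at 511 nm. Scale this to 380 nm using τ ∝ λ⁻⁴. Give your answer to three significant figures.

τ(380 nm) = τ(511 nm) × (511/380)⁴ = 0.125 × (1.3447)⁴ = 0.125 × 3.2700 = 0.4088.

0.409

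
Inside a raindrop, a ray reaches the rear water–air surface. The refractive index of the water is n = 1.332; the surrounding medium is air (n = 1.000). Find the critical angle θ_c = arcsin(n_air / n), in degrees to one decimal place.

sin θ_c = n_air / n = 1.000 / 1.332 = 0.7508.
θ_c = arcsin(0.7508) = 48.66°.

48.7°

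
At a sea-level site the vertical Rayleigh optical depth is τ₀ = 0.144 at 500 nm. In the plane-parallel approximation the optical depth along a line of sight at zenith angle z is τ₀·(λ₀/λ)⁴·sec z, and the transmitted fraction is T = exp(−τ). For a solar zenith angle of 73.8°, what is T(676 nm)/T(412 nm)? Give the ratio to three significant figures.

2.63

Airmass: sec 73.8° = 3.5843.
τ(676 nm) = 0.144 × (500/676)⁴ × 3.5843 = 0.144 × 0.2993 × 3.5843 = 0.1545.
τ(412 nm) = 0.144 × (500/412)⁴ × 3.5843 = 0.144 × 2.1692 × 3.5843 = 1.1196.
T(676)/T(412) = exp(τ_B − τ_A) = exp(0.9651) = 2.6251.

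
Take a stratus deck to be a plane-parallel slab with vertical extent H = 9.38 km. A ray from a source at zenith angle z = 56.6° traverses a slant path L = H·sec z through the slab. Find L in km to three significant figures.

17.0 km

sec z = 1/cos 56.6° = 1.8166.
L = 9.38 × 1.8166 = 17.040 km.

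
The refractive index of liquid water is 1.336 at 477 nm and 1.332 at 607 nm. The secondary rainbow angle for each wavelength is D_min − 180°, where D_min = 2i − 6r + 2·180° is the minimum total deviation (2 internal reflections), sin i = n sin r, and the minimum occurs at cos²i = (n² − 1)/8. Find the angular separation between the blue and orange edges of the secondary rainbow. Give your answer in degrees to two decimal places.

At 477 nm (n = 1.336): cos²i = 0.09811 → i = 71.746°, r = 45.303°, D_min = 231.674°, rainbow angle = 51.674°.
At 607 nm (n = 1.332): cos²i = 0.09678 → i = 71.875°, r = 45.520°, D_min = 230.628°, rainbow angle = 50.628°.
Angular width = |51.674° − 50.628°| = 1.046°.

1.05°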